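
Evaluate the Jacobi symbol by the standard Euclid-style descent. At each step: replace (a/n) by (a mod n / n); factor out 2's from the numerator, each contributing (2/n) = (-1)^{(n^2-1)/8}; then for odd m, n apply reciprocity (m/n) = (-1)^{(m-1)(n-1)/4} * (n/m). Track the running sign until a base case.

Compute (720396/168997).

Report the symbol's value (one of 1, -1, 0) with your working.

(720396/168997) = (44408/168997)   [reduce mod 168997]
44408 = 2^3·5551; (2/168997) = -1 since 168997 mod 8 = 5, so (44408/168997) = (-1)^3·(5551/168997); sign now -1
reciprocity: (5551/168997) = +1·(168997/5551) since 5551 mod 4 = 3, 168997 mod 4 = 1; sign now -1
(168997/5551) = (2467/5551)   [reduce mod 5551]
reciprocity: (2467/5551) = -1·(5551/2467) since 2467 mod 4 = 3, 5551 mod 4 = 3; sign now +1
(5551/2467) = (617/2467)   [reduce mod 2467]
reciprocity: (617/2467) = +1·(2467/617) since 617 mod 4 = 1, 2467 mod 4 = 3; sign now +1
(2467/617) = (616/617)   [reduce mod 617]
616 = 2^3·77; (2/617) = +1 since 617 mod 8 = 1, so (616/617) = (+1)^3·(77/617); sign now +1
reciprocity: (77/617) = +1·(617/77) since 77 mod 4 = 1, 617 mod 4 = 1; sign now +1
(617/77) = (1/77)   [reduce mod 77]
(1/77) = 1; final value = sign = +1

1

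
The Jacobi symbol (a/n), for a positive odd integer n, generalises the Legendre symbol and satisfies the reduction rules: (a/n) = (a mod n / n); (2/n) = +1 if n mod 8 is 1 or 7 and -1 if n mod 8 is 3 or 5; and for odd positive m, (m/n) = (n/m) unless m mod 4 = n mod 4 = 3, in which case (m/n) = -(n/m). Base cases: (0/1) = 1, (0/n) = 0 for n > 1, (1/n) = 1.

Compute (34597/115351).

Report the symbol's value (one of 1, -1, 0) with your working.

1

reciprocity: (34597/115351) = +1·(115351/34597) since 34597 mod 4 = 1, 115351 mod 4 = 3; sign now +1
(115351/34597) = (11560/34597)   [reduce mod 34597]
11560 = 2^3·1445; (2/34597) = -1 since 34597 mod 8 = 5, so (11560/34597) = (-1)^3·(1445/34597); sign now -1
reciprocity: (1445/34597) = +1·(34597/1445) since 1445 mod 4 = 1, 34597 mod 4 = 1; sign now -1
(34597/1445) = (1362/1445)   [reduce mod 1445]
1362 = 2^1·681; (2/1445) = -1 since 1445 mod 8 = 5, so (1362/1445) = (-1)^1·(681/1445); sign now +1
reciprocity: (681/1445) = +1·(1445/681) since 681 mod 4 = 1, 1445 mod 4 = 1; sign now +1
(1445/681) = (83/681)   [reduce mod 681]
reciprocity: (83/681) = +1·(681/83) since 83 mod 4 = 3, 681 mod 4 = 1; sign now +1
(681/83) = (17/83)   [reduce mod 83]
reciprocity: (17/83) = +1·(83/17) since 17 mod 4 = 1, 83 mod 4 = 3; sign now +1
(83/17) = (15/17)   [reduce mod 17]
reciprocity: (15/17) = +1·(17/15) since 15 mod 4 = 3, 17 mod 4 = 1; sign now +1
(17/15) = (2/15)   [reduce mod 15]
2 = 2^1·1; (2/15) = +1 since 15 mod 8 = 7, so (2/15) = (+1)^1·(1/15); sign now +1
(1/15) = 1; final value = sign = +1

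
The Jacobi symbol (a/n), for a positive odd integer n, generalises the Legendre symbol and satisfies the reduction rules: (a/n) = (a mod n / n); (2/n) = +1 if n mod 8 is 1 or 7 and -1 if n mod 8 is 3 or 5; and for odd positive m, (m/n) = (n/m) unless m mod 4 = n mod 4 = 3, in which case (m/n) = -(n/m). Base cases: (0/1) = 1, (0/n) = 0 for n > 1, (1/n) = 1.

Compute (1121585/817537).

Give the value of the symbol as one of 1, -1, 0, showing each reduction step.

(1121585/817537) = (304048/817537)   [reduce mod 817537]
304048 = 2^4·19003; (2/817537) = +1 since 817537 mod 8 = 1, so (304048/817537) = (+1)^4·(19003/817537); sign now +1
reciprocity: (19003/817537) = +1·(817537/19003) since 19003 mod 4 = 3, 817537 mod 4 = 1; sign now +1
(817537/19003) = (408/19003)   [reduce mod 19003]
408 = 2^3·51; (2/19003) = -1 since 19003 mod 8 = 3, so (408/19003) = (-1)^3·(51/19003); sign now -1
reciprocity: (51/19003) = -1·(19003/51) since 51 mod 4 = 3, 19003 mod 4 = 3; sign now +1
(19003/51) = (31/51)   [reduce mod 51]
reciprocity: (31/51) = -1·(51/31) since 31 mod 4 = 3, 51 mod 4 = 3; sign now -1
(51/31) = (20/31)   [reduce mod 31]
20 = 2^2·5; (2/31) = +1 since 31 mod 8 = 7, so (20/31) = (+1)^2·(5/31); sign now -1
reciprocity: (5/31) = +1·(31/5) since 5 mod 4 = 1, 31 mod 4 = 3; sign now -1
(31/5) = (1/5)   [reduce mod 5]
(1/5) = 1; final value = sign = -1

-1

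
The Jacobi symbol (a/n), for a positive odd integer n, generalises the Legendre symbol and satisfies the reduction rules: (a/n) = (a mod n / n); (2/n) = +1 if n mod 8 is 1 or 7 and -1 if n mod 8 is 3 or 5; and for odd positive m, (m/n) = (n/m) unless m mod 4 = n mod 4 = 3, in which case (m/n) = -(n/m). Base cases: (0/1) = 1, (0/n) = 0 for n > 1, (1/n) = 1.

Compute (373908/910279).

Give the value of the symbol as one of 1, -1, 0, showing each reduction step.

factor out 2^2: 373908 = 2^2·93477; with 910279 mod 8 = 7, (2/910279) = +1; sign now +1; continue with (93477/910279)
flip (93477/910279) -> (910279/93477): both odd, 93477 mod 4 = 1, 910279 mod 4 = 3, so the flip contributes +1; sign now +1
(910279/93477): 910279 mod 93477 = 68986, so (910279/93477) = (68986/93477)
factor out 2^1: 68986 = 2^1·34493; with 93477 mod 8 = 5, (2/93477) = -1; sign now -1; continue with (34493/93477)
flip (34493/93477) -> (93477/34493): both odd, 34493 mod 4 = 1, 93477 mod 4 = 1, so the flip contributes +1; sign now -1
(93477/34493): 93477 mod 34493 = 24491, so (93477/34493) = (24491/34493)
flip (24491/34493) -> (34493/24491): both odd, 24491 mod 4 = 3, 34493 mod 4 = 1, so the flip contributes +1; sign now -1
(34493/24491): 34493 mod 24491 = 10002, so (34493/24491) = (10002/24491)
factor out 2^1: 10002 = 2^1·5001; with 24491 mod 8 = 3, (2/24491) = -1; sign now +1; continue with (5001/24491)
flip (5001/24491) -> (24491/5001): both odd, 5001 mod 4 = 1, 24491 mod 4 = 3, so the flip contributes +1; sign now +1
(24491/5001): 24491 mod 5001 = 4487, so (24491/5001) = (4487/5001)
flip (4487/5001) -> (5001/4487): both odd, 4487 mod 4 = 3, 5001 mod 4 = 1, so the flip contributes +1; sign now +1
(5001/4487): 5001 mod 4487 = 514, so (5001/4487) = (514/4487)
factor out 2^1: 514 = 2^1·257; with 4487 mod 8 = 7, (2/4487) = +1; sign now +1; continue with (257/4487)
flip (257/4487) -> (4487/257): both odd, 257 mod 4 = 1, 4487 mod 4 = 3, so the flip contributes +1; sign now +1
(4487/257): 4487 mod 257 = 118, so (4487/257) = (118/257)
factor out 2^1: 118 = 2^1·59; with 257 mod 8 = 1, (2/257) = +1; sign now +1; continue with (59/257)
flip (59/257) -> (257/59): both odd, 59 mod 4 = 3, 257 mod 4 = 1, so the flip contributes +1; sign now +1
(257/59): 257 mod 59 = 21, so (257/59) = (21/59)
flip (21/59) -> (59/21): both odd, 21 mod 4 = 1, 59 mod 4 = 3, so the flip contributes +1; sign now +1
(59/21): 59 mod 21 = 17, so (59/21) = (17/21)
flip (17/21) -> (21/17): both odd, 17 mod 4 = 1, 21 mod 4 = 1, so the flip contributes +1; sign now +1
(21/17): 21 mod 17 = 4, so (21/17) = (4/17)
factor out 2^2: 4 = 2^2·1; with 17 mod 8 = 1, (2/17) = +1; sign now +1; continue with (1/17)
reached (1/17) = 1, so the symbol is +1

1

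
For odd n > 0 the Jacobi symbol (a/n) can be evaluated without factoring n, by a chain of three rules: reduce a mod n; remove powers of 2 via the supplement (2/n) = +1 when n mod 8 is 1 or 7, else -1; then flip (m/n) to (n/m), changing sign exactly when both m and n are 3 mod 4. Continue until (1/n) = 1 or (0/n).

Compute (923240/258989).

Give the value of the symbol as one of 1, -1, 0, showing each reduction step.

(923240/258989): 923240 mod 258989 = 146273, so (923240/258989) = (146273/258989)
flip (146273/258989) -> (258989/146273): both odd, 146273 mod 4 = 1, 258989 mod 4 = 1, so the flip contributes +1; sign now +1
(258989/146273): 258989 mod 146273 = 112716, so (258989/146273) = (112716/146273)
factor out 2^2: 112716 = 2^2·28179; with 146273 mod 8 = 1, (2/146273) = +1; sign now +1; continue with (28179/146273)
flip (28179/146273) -> (146273/28179): both odd, 28179 mod 4 = 3, 146273 mod 4 = 1, so the flip contributes +1; sign now +1
(146273/28179): 146273 mod 28179 = 5378, so (146273/28179) = (5378/28179)
factor out 2^1: 5378 = 2^1·2689; with 28179 mod 8 = 3, (2/28179) = -1; sign now -1; continue with (2689/28179)
flip (2689/28179) -> (28179/2689): both odd, 2689 mod 4 = 1, 28179 mod 4 = 3, so the flip contributes +1; sign now -1
(28179/2689): 28179 mod 2689 = 1289, so (28179/2689) = (1289/2689)
flip (1289/2689) -> (2689/1289): both odd, 1289 mod 4 = 1, 2689 mod 4 = 1, so the flip contributes +1; sign now -1
(2689/1289): 2689 mod 1289 = 111, so (2689/1289) = (111/1289)
flip (111/1289) -> (1289/111): both odd, 111 mod 4 = 3, 1289 mod 4 = 1, so the flip contributes +1; sign now -1
(1289/111): 1289 mod 111 = 68, so (1289/111) = (68/111)
factor out 2^2: 68 = 2^2·17; with 111 mod 8 = 7, (2/111) = +1; sign now -1; continue with (17/111)
flip (17/111) -> (111/17): both odd, 17 mod 4 = 1, 111 mod 4 = 3, so the flip contributes +1; sign now -1
(111/17): 111 mod 17 = 9, so (111/17) = (9/17)
flip (9/17) -> (17/9): both odd, 9 mod 4 = 1, 17 mod 4 = 1, so the flip contributes +1; sign now -1
(17/9): 17 mod 9 = 8, so (17/9) = (8/9)
factor out 2^3: 8 = 2^3·1; with 9 mod 8 = 1, (2/9) = +1; sign now -1; continue with (1/9)
reached (1/9) = 1, so the symbol is -1

-1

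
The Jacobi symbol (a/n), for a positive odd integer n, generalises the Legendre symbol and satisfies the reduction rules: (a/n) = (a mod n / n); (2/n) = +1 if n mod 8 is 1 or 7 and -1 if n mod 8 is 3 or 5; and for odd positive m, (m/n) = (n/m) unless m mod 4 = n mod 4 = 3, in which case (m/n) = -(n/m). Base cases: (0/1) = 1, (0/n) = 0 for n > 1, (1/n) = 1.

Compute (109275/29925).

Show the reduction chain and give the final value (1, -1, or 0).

0

(109275/29925) = (19500/29925)   [reduce mod 29925]
19500 = 2^2·4875; (2/29925) = -1 since 29925 mod 8 = 5, so (19500/29925) = (-1)^2·(4875/29925); sign now +1
reciprocity: (4875/29925) = +1·(29925/4875) since 4875 mod 4 = 3, 29925 mod 4 = 1; sign now +1
(29925/4875) = (675/4875)   [reduce mod 4875]
reciprocity: (675/4875) = -1·(4875/675) since 675 mod 4 = 3, 4875 mod 4 = 3; sign now -1
(4875/675) = (150/675)   [reduce mod 675]
150 = 2^1·75; (2/675) = -1 since 675 mod 8 = 3, so (150/675) = (-1)^1·(75/675); sign now +1
reciprocity: (75/675) = -1·(675/75) since 75 mod 4 = 3, 675 mod 4 = 3; sign now -1
(675/75) = (0/75)   [reduce mod 75]
(0/75) = 0   [gcd(a, n) > 1]; final value = 0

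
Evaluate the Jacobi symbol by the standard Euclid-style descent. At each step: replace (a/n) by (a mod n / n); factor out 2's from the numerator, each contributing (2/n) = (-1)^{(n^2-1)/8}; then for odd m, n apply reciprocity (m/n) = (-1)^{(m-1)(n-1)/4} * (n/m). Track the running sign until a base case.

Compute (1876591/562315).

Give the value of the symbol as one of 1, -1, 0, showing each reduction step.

(1876591/562315) = (189646/562315)   [reduce mod 562315]
189646 = 2^1·94823; (2/562315) = -1 since 562315 mod 8 = 3, so (189646/562315) = (-1)^1·(94823/562315); sign now -1
reciprocity: (94823/562315) = -1·(562315/94823) since 94823 mod 4 = 3, 562315 mod 4 = 3; sign now +1
(562315/94823) = (88200/94823)   [reduce mod 94823]
88200 = 2^3·11025; (2/94823) = +1 since 94823 mod 8 = 7, so (88200/94823) = (+1)^3·(11025/94823); sign now +1
reciprocity: (11025/94823) = +1·(94823/11025) since 11025 mod 4 = 1, 94823 mod 4 = 3; sign now +1
(94823/11025) = (6623/11025)   [reduce mod 11025]
reciprocity: (6623/11025) = +1·(11025/6623) since 6623 mod 4 = 3, 11025 mod 4 = 1; sign now +1
(11025/6623) = (4402/6623)   [reduce mod 6623]
4402 = 2^1·2201; (2/6623) = +1 since 6623 mod 8 = 7, so (4402/6623) = (+1)^1·(2201/6623); sign now +1
reciprocity: (2201/6623) = +1·(6623/2201) since 2201 mod 4 = 1, 6623 mod 4 = 3; sign now +1
(6623/2201) = (20/2201)   [reduce mod 2201]
20 = 2^2·5; (2/2201) = +1 since 2201 mod 8 = 1, so (20/2201) = (+1)^2·(5/2201); sign now +1
reciprocity: (5/2201) = +1·(2201/5) since 5 mod 4 = 1, 2201 mod 4 = 1; sign now +1
(2201/5) = (1/5)   [reduce mod 5]
(1/5) = 1; final value = sign = +1

1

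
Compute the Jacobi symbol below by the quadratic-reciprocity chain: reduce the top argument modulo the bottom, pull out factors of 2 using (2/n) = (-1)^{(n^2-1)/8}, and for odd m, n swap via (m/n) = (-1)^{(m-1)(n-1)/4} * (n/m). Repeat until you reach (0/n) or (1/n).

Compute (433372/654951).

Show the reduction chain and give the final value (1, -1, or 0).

-1

factor out 2^2: 433372 = 2^2·108343; with 654951 mod 8 = 7, (2/654951) = +1; sign now +1; continue with (108343/654951)
flip (108343/654951) -> (654951/108343): both odd, 108343 mod 4 = 3, 654951 mod 4 = 3, so the flip contributes -1; sign now -1
(654951/108343): 654951 mod 108343 = 4893, so (654951/108343) = (4893/108343)
flip (4893/108343) -> (108343/4893): both odd, 4893 mod 4 = 1, 108343 mod 4 = 3, so the flip contributes +1; sign now -1
(108343/4893): 108343 mod 4893 = 697, so (108343/4893) = (697/4893)
flip (697/4893) -> (4893/697): both odd, 697 mod 4 = 1, 4893 mod 4 = 1, so the flip contributes +1; sign now -1
(4893/697): 4893 mod 697 = 14, so (4893/697) = (14/697)
factor out 2^1: 14 = 2^1·7; with 697 mod 8 = 1, (2/697) = +1; sign now -1; continue with (7/697)
flip (7/697) -> (697/7): both odd, 7 mod 4 = 3, 697 mod 4 = 1, so the flip contributes +1; sign now -1
(697/7): 697 mod 7 = 4, so (697/7) = (4/7)
factor out 2^2: 4 = 2^2·1; with 7 mod 8 = 7, (2/7) = +1; sign now -1; continue with (1/7)
reached (1/7) = 1, so the symbol is -1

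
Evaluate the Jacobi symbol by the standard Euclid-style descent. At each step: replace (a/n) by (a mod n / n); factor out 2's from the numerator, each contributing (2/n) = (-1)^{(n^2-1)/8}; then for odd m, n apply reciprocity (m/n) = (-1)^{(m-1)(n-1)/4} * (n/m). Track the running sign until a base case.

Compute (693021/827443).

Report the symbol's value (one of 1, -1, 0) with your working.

1

reciprocity: (693021/827443) = +1·(827443/693021) since 693021 mod 4 = 1, 827443 mod 4 = 3; sign now +1
(827443/693021) = (134422/693021)   [reduce mod 693021]
134422 = 2^1·67211; (2/693021) = -1 since 693021 mod 8 = 5, so (134422/693021) = (-1)^1·(67211/693021); sign now -1
reciprocity: (67211/693021) = +1·(693021/67211) since 67211 mod 4 = 3, 693021 mod 4 = 1; sign now -1
(693021/67211) = (20911/67211)   [reduce mod 67211]
reciprocity: (20911/67211) = -1·(67211/20911) since 20911 mod 4 = 3, 67211 mod 4 = 3; sign now +1
(67211/20911) = (4478/20911)   [reduce mod 20911]
4478 = 2^1·2239; (2/20911) = +1 since 20911 mod 8 = 7, so (4478/20911) = (+1)^1·(2239/20911); sign now +1
reciprocity: (2239/20911) = -1·(20911/2239) since 2239 mod 4 = 3, 20911 mod 4 = 3; sign now -1
(20911/2239) = (760/2239)   [reduce mod 2239]
760 = 2^3·95; (2/2239) = +1 since 2239 mod 8 = 7, so (760/2239) = (+1)^3·(95/2239); sign now -1
reciprocity: (95/2239) = -1·(2239/95) since 95 mod 4 = 3, 2239 mod 4 = 3; sign now +1
(2239/95) = (54/95)   [reduce mod 95]
54 = 2^1·27; (2/95) = +1 since 95 mod 8 = 7, so (54/95) = (+1)^1·(27/95); sign now +1
reciprocity: (27/95) = -1·(95/27) since 27 mod 4 = 3, 95 mod 4 = 3; sign now -1
(95/27) = (14/27)   [reduce mod 27]
14 = 2^1·7; (2/27) = -1 since 27 mod 8 = 3, so (14/27) = (-1)^1·(7/27); sign now +1
reciprocity: (7/27) = -1·(27/7) since 7 mod 4 = 3, 27 mod 4 = 3; sign now -1
(27/7) = (6/7)   [reduce mod 7]
6 = 2^1·3; (2/7) = +1 since 7 mod 8 = 7, so (6/7) = (+1)^1·(3/7); sign now -1
reciprocity: (3/7) = -1·(7/3) since 3 mod 4 = 3, 7 mod 4 = 3; sign now +1
(7/3) = (1/3)   [reduce mod 3]
(1/3) = 1; final value = sign = +1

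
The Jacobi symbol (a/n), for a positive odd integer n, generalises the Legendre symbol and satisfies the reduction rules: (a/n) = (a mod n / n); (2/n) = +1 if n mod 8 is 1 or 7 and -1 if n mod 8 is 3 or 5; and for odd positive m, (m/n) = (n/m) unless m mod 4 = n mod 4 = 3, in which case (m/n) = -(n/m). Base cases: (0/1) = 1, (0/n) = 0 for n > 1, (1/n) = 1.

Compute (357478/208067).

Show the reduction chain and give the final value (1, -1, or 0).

-1

(357478/208067) = (149411/208067)   [reduce mod 208067]
reciprocity: (149411/208067) = -1·(208067/149411) since 149411 mod 4 = 3, 208067 mod 4 = 3; sign now -1
(208067/149411) = (58656/149411)   [reduce mod 149411]
58656 = 2^5·1833; (2/149411) = -1 since 149411 mod 8 = 3, so (58656/149411) = (-1)^5·(1833/149411); sign now +1
reciprocity: (1833/149411) = +1·(149411/1833) since 1833 mod 4 = 1, 149411 mod 4 = 3; sign now +1
(149411/1833) = (938/1833)   [reduce mod 1833]
938 = 2^1·469; (2/1833) = +1 since 1833 mod 8 = 1, so (938/1833) = (+1)^1·(469/1833); sign now +1
reciprocity: (469/1833) = +1·(1833/469) since 469 mod 4 = 1, 1833 mod 4 = 1; sign now +1
(1833/469) = (426/469)   [reduce mod 469]
426 = 2^1·213; (2/469) = -1 since 469 mod 8 = 5, so (426/469) = (-1)^1·(213/469); sign now -1
reciprocity: (213/469) = +1·(469/213) since 213 mod 4 = 1, 469 mod 4 = 1; sign now -1
(469/213) = (43/213)   [reduce mod 213]
reciprocity: (43/213) = +1·(213/43) since 43 mod 4 = 3, 213 mod 4 = 1; sign now -1
(213/43) = (41/43)   [reduce mod 43]
reciprocity: (41/43) = +1·(43/41) since 41 mod 4 = 1, 43 mod 4 = 3; sign now -1
(43/41) = (2/41)   [reduce mod 41]
2 = 2^1·1; (2/41) = +1 since 41 mod 8 = 1, so (2/41) = (+1)^1·(1/41); sign now -1
(1/41) = 1; final value = sign = -1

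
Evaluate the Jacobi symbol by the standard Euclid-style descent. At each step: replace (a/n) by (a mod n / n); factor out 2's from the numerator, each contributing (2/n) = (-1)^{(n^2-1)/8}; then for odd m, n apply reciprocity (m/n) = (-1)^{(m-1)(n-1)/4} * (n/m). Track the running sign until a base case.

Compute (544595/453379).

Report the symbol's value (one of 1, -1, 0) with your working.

-1

(544595/453379): 544595 mod 453379 = 91216, so (544595/453379) = (91216/453379)
factor out 2^4: 91216 = 2^4·5701; with 453379 mod 8 = 3, (2/453379) = -1; sign now +1; continue with (5701/453379)
flip (5701/453379) -> (453379/5701): both odd, 5701 mod 4 = 1, 453379 mod 4 = 3, so the flip contributes +1; sign now +1
(453379/5701): 453379 mod 5701 = 3000, so (453379/5701) = (3000/5701)
factor out 2^3: 3000 = 2^3·375; with 5701 mod 8 = 5, (2/5701) = -1; sign now -1; continue with (375/5701)
flip (375/5701) -> (5701/375): both odd, 375 mod 4 = 3, 5701 mod 4 = 1, so the flip contributes +1; sign now -1
(5701/375): 5701 mod 375 = 76, so (5701/375) = (76/375)
factor out 2^2: 76 = 2^2·19; with 375 mod 8 = 7, (2/375) = +1; sign now -1; continue with (19/375)
flip (19/375) -> (375/19): both odd, 19 mod 4 = 3, 375 mod 4 = 3, so the flip contributes -1; sign now +1
(375/19): 375 mod 19 = 14, so (375/19) = (14/19)
factor out 2^1: 14 = 2^1·7; with 19 mod 8 = 3, (2/19) = -1; sign now -1; continue with (7/19)
flip (7/19) -> (19/7): both odd, 7 mod 4 = 3, 19 mod 4 = 3, so the flip contributes -1; sign now +1
(19/7): 19 mod 7 = 5, so (19/7) = (5/7)
flip (5/7) -> (7/5): both odd, 5 mod 4 = 1, 7 mod 4 = 3, so the flip contributes +1; sign now +1
(7/5): 7 mod 5 = 2, so (7/5) = (2/5)
factor out 2^1: 2 = 2^1·1; with 5 mod 8 = 5, (2/5) = -1; sign now -1; continue with (1/5)
reached (1/5) = 1, so the symbol is -1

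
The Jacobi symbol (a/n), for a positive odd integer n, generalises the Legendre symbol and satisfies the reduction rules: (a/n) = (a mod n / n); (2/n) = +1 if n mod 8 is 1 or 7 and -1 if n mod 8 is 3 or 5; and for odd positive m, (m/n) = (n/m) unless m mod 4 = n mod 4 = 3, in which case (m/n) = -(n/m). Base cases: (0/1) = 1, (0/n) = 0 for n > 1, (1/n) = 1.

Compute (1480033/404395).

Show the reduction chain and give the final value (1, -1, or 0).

0

(1480033/404395): 1480033 mod 404395 = 266848, so (1480033/404395) = (266848/404395)
factor out 2^5: 266848 = 2^5·8339; with 404395 mod 8 = 3, (2/404395) = -1; sign now -1; continue with (8339/404395)
flip (8339/404395) -> (404395/8339): both odd, 8339 mod 4 = 3, 404395 mod 4 = 3, so the flip contributes -1; sign now +1
(404395/8339): 404395 mod 8339 = 4123, so (404395/8339) = (4123/8339)
flip (4123/8339) -> (8339/4123): both odd, 4123 mod 4 = 3, 8339 mod 4 = 3, so the flip contributes -1; sign now -1
(8339/4123): 8339 mod 4123 = 93, so (8339/4123) = (93/4123)
flip (93/4123) -> (4123/93): both odd, 93 mod 4 = 1, 4123 mod 4 = 3, so the flip contributes +1; sign now -1
(4123/93): 4123 mod 93 = 31, so (4123/93) = (31/93)
flip (31/93) -> (93/31): both odd, 31 mod 4 = 3, 93 mod 4 = 1, so the flip contributes +1; sign now -1
(93/31): 93 mod 31 = 0, so (93/31) = (0/31)
reached (0/31); gcd(a, n) > 1, so (0/31) = 0 and the symbol is 0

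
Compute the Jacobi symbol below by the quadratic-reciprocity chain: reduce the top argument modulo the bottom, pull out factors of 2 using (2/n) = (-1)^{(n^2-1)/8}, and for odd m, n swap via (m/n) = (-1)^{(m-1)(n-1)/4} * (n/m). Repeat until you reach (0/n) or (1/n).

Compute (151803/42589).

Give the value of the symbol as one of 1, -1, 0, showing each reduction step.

(151803/42589) = (24036/42589)   [reduce mod 42589]
24036 = 2^2·6009; (2/42589) = -1 since 42589 mod 8 = 5, so (24036/42589) = (-1)^2·(6009/42589); sign now +1
reciprocity: (6009/42589) = +1·(42589/6009) since 6009 mod 4 = 1, 42589 mod 4 = 1; sign now +1
(42589/6009) = (526/6009)   [reduce mod 6009]
526 = 2^1·263; (2/6009) = +1 since 6009 mod 8 = 1, so (526/6009) = (+1)^1·(263/6009); sign now +1
reciprocity: (263/6009) = +1·(6009/263) since 263 mod 4 = 3, 6009 mod 4 = 1; sign now +1
(6009/263) = (223/263)   [reduce mod 263]
reciprocity: (223/263) = -1·(263/223) since 223 mod 4 = 3, 263 mod 4 = 3; sign now -1
(263/223) = (40/223)   [reduce mod 223]
40 = 2^3·5; (2/223) = +1 since 223 mod 8 = 7, so (40/223) = (+1)^3·(5/223); sign now -1
reciprocity: (5/223) = +1·(223/5) since 5 mod 4 = 1, 223 mod 4 = 3; sign now -1
(223/5) = (3/5)   [reduce mod 5]
reciprocity: (3/5) = +1·(5/3) since 3 mod 4 = 3, 5 mod 4 = 1; sign now -1
(5/3) = (2/3)   [reduce mod 3]
2 = 2^1·1; (2/3) = -1 since 3 mod 8 = 3, so (2/3) = (-1)^1·(1/3); sign now +1
(1/3) = 1; final value = sign = +1

1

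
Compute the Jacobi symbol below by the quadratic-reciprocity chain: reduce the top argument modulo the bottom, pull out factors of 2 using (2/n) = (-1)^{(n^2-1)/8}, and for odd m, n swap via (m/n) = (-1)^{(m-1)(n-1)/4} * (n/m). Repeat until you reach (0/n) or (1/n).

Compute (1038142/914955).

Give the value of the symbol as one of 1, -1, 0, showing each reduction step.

(1038142/914955): 1038142 mod 914955 = 123187, so (1038142/914955) = (123187/914955)
flip (123187/914955) -> (914955/123187): both odd, 123187 mod 4 = 3, 914955 mod 4 = 3, so the flip contributes -1; sign now -1
(914955/123187): 914955 mod 123187 = 52646, so (914955/123187) = (52646/123187)
factor out 2^1: 52646 = 2^1·26323; with 123187 mod 8 = 3, (2/123187) = -1; sign now +1; continue with (26323/123187)
flip (26323/123187) -> (123187/26323): both odd, 26323 mod 4 = 3, 123187 mod 4 = 3, so the flip contributes -1; sign now -1
(123187/26323): 123187 mod 26323 = 17895, so (123187/26323) = (17895/26323)
flip (17895/26323) -> (26323/17895): both odd, 17895 mod 4 = 3, 26323 mod 4 = 3, so the flip contributes -1; sign now +1
(26323/17895): 26323 mod 17895 = 8428, so (26323/17895) = (8428/17895)
factor out 2^2: 8428 = 2^2·2107; with 17895 mod 8 = 7, (2/17895) = +1; sign now +1; continue with (2107/17895)
flip (2107/17895) -> (17895/2107): both odd, 2107 mod 4 = 3, 17895 mod 4 = 3, so the flip contributes -1; sign now -1
(17895/2107): 17895 mod 2107 = 1039, so (17895/2107) = (1039/2107)
flip (1039/2107) -> (2107/1039): both odd, 1039 mod 4 = 3, 2107 mod 4 = 3, so the flip contributes -1; sign now +1
(2107/1039): 2107 mod 1039 = 29, so (2107/1039) = (29/1039)
flip (29/1039) -> (1039/29): both odd, 29 mod 4 = 1, 1039 mod 4 = 3, so the flip contributes +1; sign now +1
(1039/29): 1039 mod 29 = 24, so (1039/29) = (24/29)
factor out 2^3: 24 = 2^3·3; with 29 mod 8 = 5, (2/29) = -1; sign now -1; continue with (3/29)
flip (3/29) -> (29/3): both odd, 3 mod 4 = 3, 29 mod 4 = 1, so the flip contributes +1; sign now -1
(29/3): 29 mod 3 = 2, so (29/3) = (2/3)
factor out 2^1: 2 = 2^1·1; with 3 mod 8 = 3, (2/3) = -1; sign now +1; continue with (1/3)
reached (1/3) = 1, so the symbol is +1

1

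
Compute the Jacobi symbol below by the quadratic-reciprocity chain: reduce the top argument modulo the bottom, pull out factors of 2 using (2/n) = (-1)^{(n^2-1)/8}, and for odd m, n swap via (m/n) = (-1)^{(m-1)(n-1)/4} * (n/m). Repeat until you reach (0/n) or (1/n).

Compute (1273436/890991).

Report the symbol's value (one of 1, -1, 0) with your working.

-1

(1273436/890991): 1273436 mod 890991 = 382445, so (1273436/890991) = (382445/890991)
flip (382445/890991) -> (890991/382445): both odd, 382445 mod 4 = 1, 890991 mod 4 = 3, so the flip contributes +1; sign now +1
(890991/382445): 890991 mod 382445 = 126101, so (890991/382445) = (126101/382445)
flip (126101/382445) -> (382445/126101): both odd, 126101 mod 4 = 1, 382445 mod 4 = 1, so the flip contributes +1; sign now +1
(382445/126101): 382445 mod 126101 = 4142, so (382445/126101) = (4142/126101)
factor out 2^1: 4142 = 2^1·2071; with 126101 mod 8 = 5, (2/126101) = -1; sign now -1; continue with (2071/126101)
flip (2071/126101) -> (126101/2071): both odd, 2071 mod 4 = 3, 126101 mod 4 = 1, so the flip contributes +1; sign now -1
(126101/2071): 126101 mod 2071 = 1841, so (126101/2071) = (1841/2071)
flip (1841/2071) -> (2071/1841): both odd, 1841 mod 4 = 1, 2071 mod 4 = 3, so the flip contributes +1; sign now -1
(2071/1841): 2071 mod 1841 = 230, so (2071/1841) = (230/1841)
factor out 2^1: 230 = 2^1·115; with 1841 mod 8 = 1, (2/1841) = +1; sign now -1; continue with (115/1841)
flip (115/1841) -> (1841/115): both odd, 115 mod 4 = 3, 1841 mod 4 = 1, so the flip contributes +1; sign now -1
(1841/115): 1841 mod 115 = 1, so (1841/115) = (1/115)
reached (1/115) = 1, so the symbol is -1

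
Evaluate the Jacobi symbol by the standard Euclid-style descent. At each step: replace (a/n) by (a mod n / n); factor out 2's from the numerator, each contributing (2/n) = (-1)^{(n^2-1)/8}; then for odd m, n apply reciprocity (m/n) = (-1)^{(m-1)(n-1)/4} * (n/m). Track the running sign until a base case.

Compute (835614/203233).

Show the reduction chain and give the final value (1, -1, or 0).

1

(835614/203233): 835614 mod 203233 = 22682, so (835614/203233) = (22682/203233)
factor out 2^1: 22682 = 2^1·11341; with 203233 mod 8 = 1, (2/203233) = +1; sign now +1; continue with (11341/203233)
flip (11341/203233) -> (203233/11341): both odd, 11341 mod 4 = 1, 203233 mod 4 = 1, so the flip contributes +1; sign now +1
(203233/11341): 203233 mod 11341 = 10436, so (203233/11341) = (10436/11341)
factor out 2^2: 10436 = 2^2·2609; with 11341 mod 8 = 5, (2/11341) = -1; sign now +1; continue with (2609/11341)
flip (2609/11341) -> (11341/2609): both odd, 2609 mod 4 = 1, 11341 mod 4 = 1, so the flip contributes +1; sign now +1
(11341/2609): 11341 mod 2609 = 905, so (11341/2609) = (905/2609)
flip (905/2609) -> (2609/905): both odd, 905 mod 4 = 1, 2609 mod 4 = 1, so the flip contributes +1; sign now +1
(2609/905): 2609 mod 905 = 799, so (2609/905) = (799/905)
flip (799/905) -> (905/799): both odd, 799 mod 4 = 3, 905 mod 4 = 1, so the flip contributes +1; sign now +1
(905/799): 905 mod 799 = 106, so (905/799) = (106/799)
factor out 2^1: 106 = 2^1·53; with 799 mod 8 = 7, (2/799) = +1; sign now +1; continue with (53/799)
flip (53/799) -> (799/53): both odd, 53 mod 4 = 1, 799 mod 4 = 3, so the flip contributes +1; sign now +1
(799/53): 799 mod 53 = 4, so (799/53) = (4/53)
factor out 2^2: 4 = 2^2·1; with 53 mod 8 = 5, (2/53) = -1; sign now +1; continue with (1/53)
reached (1/53) = 1, so the symbol is +1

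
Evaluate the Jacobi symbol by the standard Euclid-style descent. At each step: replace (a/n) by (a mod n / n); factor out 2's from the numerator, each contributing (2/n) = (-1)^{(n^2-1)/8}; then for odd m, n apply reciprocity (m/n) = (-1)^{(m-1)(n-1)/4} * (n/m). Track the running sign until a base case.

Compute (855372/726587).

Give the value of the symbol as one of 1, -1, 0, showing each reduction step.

0

(855372/726587) = (128785/726587)   [reduce mod 726587]
reciprocity: (128785/726587) = +1·(726587/128785) since 128785 mod 4 = 1, 726587 mod 4 = 3; sign now +1
(726587/128785) = (82662/128785)   [reduce mod 128785]
82662 = 2^1·41331; (2/128785) = +1 since 128785 mod 8 = 1, so (82662/128785) = (+1)^1·(41331/128785); sign now +1
reciprocity: (41331/128785) = +1·(128785/41331) since 41331 mod 4 = 3, 128785 mod 4 = 1; sign now +1
(128785/41331) = (4792/41331)   [reduce mod 41331]
4792 = 2^3·599; (2/41331) = -1 since 41331 mod 8 = 3, so (4792/41331) = (-1)^3·(599/41331); sign now -1
reciprocity: (599/41331) = -1·(41331/599) since 599 mod 4 = 3, 41331 mod 4 = 3; sign now +1
(41331/599) = (0/599)   [reduce mod 599]
(0/599) = 0   [gcd(a, n) > 1]; final value = 0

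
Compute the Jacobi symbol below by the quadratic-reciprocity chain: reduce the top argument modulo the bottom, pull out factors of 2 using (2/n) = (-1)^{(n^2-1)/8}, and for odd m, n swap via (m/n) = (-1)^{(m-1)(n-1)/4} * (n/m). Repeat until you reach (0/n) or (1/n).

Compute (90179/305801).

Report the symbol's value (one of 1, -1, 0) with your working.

1

reciprocity: (90179/305801) = +1·(305801/90179) since 90179 mod 4 = 3, 305801 mod 4 = 1; sign now +1
(305801/90179) = (35264/90179)   [reduce mod 90179]
35264 = 2^6·551; (2/90179) = -1 since 90179 mod 8 = 3, so (35264/90179) = (-1)^6·(551/90179); sign now +1
reciprocity: (551/90179) = -1·(90179/551) since 551 mod 4 = 3, 90179 mod 4 = 3; sign now -1
(90179/551) = (366/551)   [reduce mod 551]
366 = 2^1·183; (2/551) = +1 since 551 mod 8 = 7, so (366/551) = (+1)^1·(183/551); sign now -1
reciprocity: (183/551) = -1·(551/183) since 183 mod 4 = 3, 551 mod 4 = 3; sign now +1
(551/183) = (2/183)   [reduce mod 183]
2 = 2^1·1; (2/183) = +1 since 183 mod 8 = 7, so (2/183) = (+1)^1·(1/183); sign now +1
(1/183) = 1; final value = sign = +1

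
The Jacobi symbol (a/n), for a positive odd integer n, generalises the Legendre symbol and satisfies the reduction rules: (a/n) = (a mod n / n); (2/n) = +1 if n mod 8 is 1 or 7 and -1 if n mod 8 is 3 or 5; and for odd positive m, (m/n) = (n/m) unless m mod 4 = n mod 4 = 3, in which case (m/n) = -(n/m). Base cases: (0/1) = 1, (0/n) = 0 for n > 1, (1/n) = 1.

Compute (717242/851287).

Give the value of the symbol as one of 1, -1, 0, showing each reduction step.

717242 = 2^1·358621; (2/851287) = +1 since 851287 mod 8 = 7, so (717242/851287) = (+1)^1·(358621/851287); sign now +1
reciprocity: (358621/851287) = +1·(851287/358621) since 358621 mod 4 = 1, 851287 mod 4 = 3; sign now +1
(851287/358621) = (134045/358621)   [reduce mod 358621]
reciprocity: (134045/358621) = +1·(358621/134045) since 134045 mod 4 = 1, 358621 mod 4 = 1; sign now +1
(358621/134045) = (90531/134045)   [reduce mod 134045]
reciprocity: (90531/134045) = +1·(134045/90531) since 90531 mod 4 = 3, 134045 mod 4 = 1; sign now +1
(134045/90531) = (43514/90531)   [reduce mod 90531]
43514 = 2^1·21757; (2/90531) = -1 since 90531 mod 8 = 3, so (43514/90531) = (-1)^1·(21757/90531); sign now -1
reciprocity: (21757/90531) = +1·(90531/21757) since 21757 mod 4 = 1, 90531 mod 4 = 3; sign now -1
(90531/21757) = (3503/21757)   [reduce mod 21757]
reciprocity: (3503/21757) = +1·(21757/3503) since 3503 mod 4 = 3, 21757 mod 4 = 1; sign now -1
(21757/3503) = (739/3503)   [reduce mod 3503]
reciprocity: (739/3503) = -1·(3503/739) since 739 mod 4 = 3, 3503 mod 4 = 3; sign now +1
(3503/739) = (547/739)   [reduce mod 739]
reciprocity: (547/739) = -1·(739/547) since 547 mod 4 = 3, 739 mod 4 = 3; sign now -1
(739/547) = (192/547)   [reduce mod 547]
192 = 2^6·3; (2/547) = -1 since 547 mod 8 = 3, so (192/547) = (-1)^6·(3/547); sign now -1
reciprocity: (3/547) = -1·(547/3) since 3 mod 4 = 3, 547 mod 4 = 3; sign now +1
(547/3) = (1/3)   [reduce mod 3]
(1/3) = 1; final value = sign = +1

1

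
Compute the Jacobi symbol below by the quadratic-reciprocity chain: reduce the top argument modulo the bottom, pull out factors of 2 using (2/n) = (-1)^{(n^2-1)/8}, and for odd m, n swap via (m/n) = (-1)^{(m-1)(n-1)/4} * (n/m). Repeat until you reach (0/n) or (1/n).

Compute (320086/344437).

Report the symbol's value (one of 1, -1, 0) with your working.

factor out 2^1: 320086 = 2^1·160043; with 344437 mod 8 = 5, (2/344437) = -1; sign now -1; continue with (160043/344437)
flip (160043/344437) -> (344437/160043): both odd, 160043 mod 4 = 3, 344437 mod 4 = 1, so the flip contributes +1; sign now -1
(344437/160043): 344437 mod 160043 = 24351, so (344437/160043) = (24351/160043)
flip (24351/160043) -> (160043/24351): both odd, 24351 mod 4 = 3, 160043 mod 4 = 3, so the flip contributes -1; sign now +1
(160043/24351): 160043 mod 24351 = 13937, so (160043/24351) = (13937/24351)
flip (13937/24351) -> (24351/13937): both odd, 13937 mod 4 = 1, 24351 mod 4 = 3, so the flip contributes +1; sign now +1
(24351/13937): 24351 mod 13937 = 10414, so (24351/13937) = (10414/13937)
factor out 2^1: 10414 = 2^1·5207; with 13937 mod 8 = 1, (2/13937) = +1; sign now +1; continue with (5207/13937)
flip (5207/13937) -> (13937/5207): both odd, 5207 mod 4 = 3, 13937 mod 4 = 1, so the flip contributes +1; sign now +1
(13937/5207): 13937 mod 5207 = 3523, so (13937/5207) = (3523/5207)
flip (3523/5207) -> (5207/3523): both odd, 3523 mod 4 = 3, 5207 mod 4 = 3, so the flip contributes -1; sign now -1
(5207/3523): 5207 mod 3523 = 1684, so (5207/3523) = (1684/3523)
factor out 2^2: 1684 = 2^2·421; with 3523 mod 8 = 3, (2/3523) = -1; sign now -1; continue with (421/3523)
flip (421/3523) -> (3523/421): both odd, 421 mod 4 = 1, 3523 mod 4 = 3, so the flip contributes +1; sign now -1
(3523/421): 3523 mod 421 = 155, so (3523/421) = (155/421)
flip (155/421) -> (421/155): both odd, 155 mod 4 = 3, 421 mod 4 = 1, so the flip contributes +1; sign now -1
(421/155): 421 mod 155 = 111, so (421/155) = (111/155)
flip (111/155) -> (155/111): both odd, 111 mod 4 = 3, 155 mod 4 = 3, so the flip contributes -1; sign now +1
(155/111): 155 mod 111 = 44, so (155/111) = (44/111)
factor out 2^2: 44 = 2^2·11; with 111 mod 8 = 7, (2/111) = +1; sign now +1; continue with (11/111)
flip (11/111) -> (111/11): both odd, 11 mod 4 = 3, 111 mod 4 = 3, so the flip contributes -1; sign now -1
(111/11): 111 mod 11 = 1, so (111/11) = (1/11)
reached (1/11) = 1, so the symbol is -1

-1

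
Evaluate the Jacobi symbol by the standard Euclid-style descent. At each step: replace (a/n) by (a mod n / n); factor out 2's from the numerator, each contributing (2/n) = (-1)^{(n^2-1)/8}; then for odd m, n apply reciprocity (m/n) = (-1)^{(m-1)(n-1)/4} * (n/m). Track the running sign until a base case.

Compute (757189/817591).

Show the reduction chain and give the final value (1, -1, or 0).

flip (757189/817591) -> (817591/757189): both odd, 757189 mod 4 = 1, 817591 mod 4 = 3, so the flip contributes +1; sign now +1
(817591/757189): 817591 mod 757189 = 60402, so (817591/757189) = (60402/757189)
factor out 2^1: 60402 = 2^1·30201; with 757189 mod 8 = 5, (2/757189) = -1; sign now -1; continue with (30201/757189)
flip (30201/757189) -> (757189/30201): both odd, 30201 mod 4 = 1, 757189 mod 4 = 1, so the flip contributes +1; sign now -1
(757189/30201): 757189 mod 30201 = 2164, so (757189/30201) = (2164/30201)
factor out 2^2: 2164 = 2^2·541; with 30201 mod 8 = 1, (2/30201) = +1; sign now -1; continue with (541/30201)
flip (541/30201) -> (30201/541): both odd, 541 mod 4 = 1, 30201 mod 4 = 1, so the flip contributes +1; sign now -1
(30201/541): 30201 mod 541 = 446, so (30201/541) = (446/541)
factor out 2^1: 446 = 2^1·223; with 541 mod 8 = 5, (2/541) = -1; sign now +1; continue with (223/541)
flip (223/541) -> (541/223): both odd, 223 mod 4 = 3, 541 mod 4 = 1, so the flip contributes +1; sign now +1
(541/223): 541 mod 223 = 95, so (541/223) = (95/223)
flip (95/223) -> (223/95): both odd, 95 mod 4 = 3, 223 mod 4 = 3, so the flip contributes -1; sign now -1
(223/95): 223 mod 95 = 33, so (223/95) = (33/95)
flip (33/95) -> (95/33): both odd, 33 mod 4 = 1, 95 mod 4 = 3, so the flip contributes +1; sign now -1
(95/33): 95 mod 33 = 29, so (95/33) = (29/33)
flip (29/33) -> (33/29): both odd, 29 mod 4 = 1, 33 mod 4 = 1, so the flip contributes +1; sign now -1
(33/29): 33 mod 29 = 4, so (33/29) = (4/29)
factor out 2^2: 4 = 2^2·1; with 29 mod 8 = 5, (2/29) = -1; sign now -1; continue with (1/29)
reached (1/29) = 1, so the symbol is -1

-1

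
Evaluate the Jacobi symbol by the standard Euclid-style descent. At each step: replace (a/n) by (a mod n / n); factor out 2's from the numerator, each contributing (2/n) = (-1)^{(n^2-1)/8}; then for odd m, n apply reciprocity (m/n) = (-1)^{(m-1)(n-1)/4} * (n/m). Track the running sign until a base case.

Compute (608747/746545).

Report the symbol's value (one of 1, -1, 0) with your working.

1

reciprocity: (608747/746545) = +1·(746545/608747) since 608747 mod 4 = 3, 746545 mod 4 = 1; sign now +1
(746545/608747) = (137798/608747)   [reduce mod 608747]
137798 = 2^1·68899; (2/608747) = -1 since 608747 mod 8 = 3, so (137798/608747) = (-1)^1·(68899/608747); sign now -1
reciprocity: (68899/608747) = -1·(608747/68899) since 68899 mod 4 = 3, 608747 mod 4 = 3; sign now +1
(608747/68899) = (57555/68899)   [reduce mod 68899]
reciprocity: (57555/68899) = -1·(68899/57555) since 57555 mod 4 = 3, 68899 mod 4 = 3; sign now -1
(68899/57555) = (11344/57555)   [reduce mod 57555]
11344 = 2^4·709; (2/57555) = -1 since 57555 mod 8 = 3, so (11344/57555) = (-1)^4·(709/57555); sign now -1
reciprocity: (709/57555) = +1·(57555/709) since 709 mod 4 = 1, 57555 mod 4 = 3; sign now -1
(57555/709) = (126/709)   [reduce mod 709]
126 = 2^1·63; (2/709) = -1 since 709 mod 8 = 5, so (126/709) = (-1)^1·(63/709); sign now +1
reciprocity: (63/709) = +1·(709/63) since 63 mod 4 = 3, 709 mod 4 = 1; sign now +1
(709/63) = (16/63)   [reduce mod 63]
16 = 2^4·1; (2/63) = +1 since 63 mod 8 = 7, so (16/63) = (+1)^4·(1/63); sign now +1
(1/63) = 1; final value = sign = +1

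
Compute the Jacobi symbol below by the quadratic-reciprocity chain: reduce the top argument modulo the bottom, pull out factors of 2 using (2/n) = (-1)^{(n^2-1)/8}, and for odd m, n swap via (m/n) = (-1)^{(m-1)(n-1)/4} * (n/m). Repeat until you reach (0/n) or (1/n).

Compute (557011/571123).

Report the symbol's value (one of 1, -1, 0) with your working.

0

flip (557011/571123) -> (571123/557011): both odd, 557011 mod 4 = 3, 571123 mod 4 = 3, so the flip contributes -1; sign now -1
(571123/557011): 571123 mod 557011 = 14112, so (571123/557011) = (14112/557011)
factor out 2^5: 14112 = 2^5·441; with 557011 mod 8 = 3, (2/557011) = -1; sign now +1; continue with (441/557011)
flip (441/557011) -> (557011/441): both odd, 441 mod 4 = 1, 557011 mod 4 = 3, so the flip contributes +1; sign now +1
(557011/441): 557011 mod 441 = 28, so (557011/441) = (28/441)
factor out 2^2: 28 = 2^2·7; with 441 mod 8 = 1, (2/441) = +1; sign now +1; continue with (7/441)
flip (7/441) -> (441/7): both odd, 7 mod 4 = 3, 441 mod 4 = 1, so the flip contributes +1; sign now +1
(441/7): 441 mod 7 = 0, so (441/7) = (0/7)
reached (0/7); gcd(a, n) > 1, so (0/7) = 0 and the symbol is 0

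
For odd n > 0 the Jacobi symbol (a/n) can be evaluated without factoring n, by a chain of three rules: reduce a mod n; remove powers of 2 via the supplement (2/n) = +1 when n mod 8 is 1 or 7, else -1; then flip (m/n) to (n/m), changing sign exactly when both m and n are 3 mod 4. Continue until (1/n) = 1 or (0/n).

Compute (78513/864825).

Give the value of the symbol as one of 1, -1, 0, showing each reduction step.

0

reciprocity: (78513/864825) = +1·(864825/78513) since 78513 mod 4 = 1, 864825 mod 4 = 1; sign now +1
(864825/78513) = (1182/78513)   [reduce mod 78513]
1182 = 2^1·591; (2/78513) = +1 since 78513 mod 8 = 1, so (1182/78513) = (+1)^1·(591/78513); sign now +1
reciprocity: (591/78513) = +1·(78513/591) since 591 mod 4 = 3, 78513 mod 4 = 1; sign now +1
(78513/591) = (501/591)   [reduce mod 591]
reciprocity: (501/591) = +1·(591/501) since 501 mod 4 = 1, 591 mod 4 = 3; sign now +1
(591/501) = (90/501)   [reduce mod 501]
90 = 2^1·45; (2/501) = -1 since 501 mod 8 = 5, so (90/501) = (-1)^1·(45/501); sign now -1
reciprocity: (45/501) = +1·(501/45) since 45 mod 4 = 1, 501 mod 4 = 1; sign now -1
(501/45) = (6/45)   [reduce mod 45]
6 = 2^1·3; (2/45) = -1 since 45 mod 8 = 5, so (6/45) = (-1)^1·(3/45); sign now +1
reciprocity: (3/45) = +1·(45/3) since 3 mod 4 = 3, 45 mod 4 = 1; sign now +1
(45/3) = (0/3)   [reduce mod 3]
(0/3) = 0   [gcd(a, n) > 1]; final value = 0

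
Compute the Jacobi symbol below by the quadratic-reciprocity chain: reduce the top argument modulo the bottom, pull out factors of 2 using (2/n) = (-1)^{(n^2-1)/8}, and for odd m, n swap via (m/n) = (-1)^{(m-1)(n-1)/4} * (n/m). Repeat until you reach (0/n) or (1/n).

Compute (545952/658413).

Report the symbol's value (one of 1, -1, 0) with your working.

0

factor out 2^5: 545952 = 2^5·17061; with 658413 mod 8 = 5, (2/658413) = -1; sign now -1; continue with (17061/658413)
flip (17061/658413) -> (658413/17061): both odd, 17061 mod 4 = 1, 658413 mod 4 = 1, so the flip contributes +1; sign now -1
(658413/17061): 658413 mod 17061 = 10095, so (658413/17061) = (10095/17061)
flip (10095/17061) -> (17061/10095): both odd, 10095 mod 4 = 3, 17061 mod 4 = 1, so the flip contributes +1; sign now -1
(17061/10095): 17061 mod 10095 = 6966, so (17061/10095) = (6966/10095)
factor out 2^1: 6966 = 2^1·3483; with 10095 mod 8 = 7, (2/10095) = +1; sign now -1; continue with (3483/10095)
flip (3483/10095) -> (10095/3483): both odd, 3483 mod 4 = 3, 10095 mod 4 = 3, so the flip contributes -1; sign now +1
(10095/3483): 10095 mod 3483 = 3129, so (10095/3483) = (3129/3483)
flip (3129/3483) -> (3483/3129): both odd, 3129 mod 4 = 1, 3483 mod 4 = 3, so the flip contributes +1; sign now +1
(3483/3129): 3483 mod 3129 = 354, so (3483/3129) = (354/3129)
factor out 2^1: 354 = 2^1·177; with 3129 mod 8 = 1, (2/3129) = +1; sign now +1; continue with (177/3129)
flip (177/3129) -> (3129/177): both odd, 177 mod 4 = 1, 3129 mod 4 = 1, so the flip contributes +1; sign now +1
(3129/177): 3129 mod 177 = 120, so (3129/177) = (120/177)
factor out 2^3: 120 = 2^3·15; with 177 mod 8 = 1, (2/177) = +1; sign now +1; continue with (15/177)
flip (15/177) -> (177/15): both odd, 15 mod 4 = 3, 177 mod 4 = 1, so the flip contributes +1; sign now +1
(177/15): 177 mod 15 = 12, so (177/15) = (12/15)
factor out 2^2: 12 = 2^2·3; with 15 mod 8 = 7, (2/15) = +1; sign now +1; continue with (3/15)
flip (3/15) -> (15/3): both odd, 3 mod 4 = 3, 15 mod 4 = 3, so the flip contributes -1; sign now -1
(15/3): 15 mod 3 = 0, so (15/3) = (0/3)
reached (0/3); gcd(a, n) > 1, so (0/3) = 0 and the symbol is 0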